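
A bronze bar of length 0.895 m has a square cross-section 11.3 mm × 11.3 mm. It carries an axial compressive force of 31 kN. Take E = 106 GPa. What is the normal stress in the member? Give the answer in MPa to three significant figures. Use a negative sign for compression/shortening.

A = 127.7 mm².
σ = N/A = -31000/127.7 = -242.8 MPa.

-243 MPa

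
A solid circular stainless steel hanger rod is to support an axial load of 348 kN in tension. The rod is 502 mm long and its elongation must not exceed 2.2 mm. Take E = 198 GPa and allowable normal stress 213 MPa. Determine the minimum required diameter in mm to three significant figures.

Required area A ≥ P/σ_allow = 348000/213 = 1634 mm².
For a solid circular section, d ≥ √(4A/π) = 45.61 mm.
Elongation limit: A ≥ PL/(Eδ_allow) = 348000·502/(198000·2.2) = 401 mm² ⇒ d ≥ 22.6 mm.
The stress limit governs.

45.6 mm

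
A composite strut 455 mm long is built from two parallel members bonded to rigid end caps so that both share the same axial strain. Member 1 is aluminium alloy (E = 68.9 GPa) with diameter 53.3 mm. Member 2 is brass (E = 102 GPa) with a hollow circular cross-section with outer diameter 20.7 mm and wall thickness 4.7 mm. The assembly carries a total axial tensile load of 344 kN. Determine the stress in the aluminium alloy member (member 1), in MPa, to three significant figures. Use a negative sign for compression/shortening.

133 MPa

A_1 = 2231 mm².
A_2 = 236.2 mm².
Equal strain + equilibrium ⇒ each member carries load in proportion to AE: A₁E₁ = 153700000 N, A₂E₂ = 24100000 N, ΣAE = 177800000 N.
σ₁ = P·E₁/ΣAE = 344000·68900/177800000 = 133.3 MPa.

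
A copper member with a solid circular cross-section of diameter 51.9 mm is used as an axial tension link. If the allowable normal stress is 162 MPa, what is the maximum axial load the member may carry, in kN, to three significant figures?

343 kN

A = 2116 mm².
P_max = σ_allow · A = 162 · 2116 = 342700 N = 342.7 kN.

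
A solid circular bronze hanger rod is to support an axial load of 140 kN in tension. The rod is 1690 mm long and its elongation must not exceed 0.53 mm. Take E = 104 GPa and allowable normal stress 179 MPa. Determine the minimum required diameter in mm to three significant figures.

73.9 mm

Required area A ≥ P/σ_allow = 140000/179 = 782.1 mm².
For a solid circular section, d ≥ √(4A/π) = 31.56 mm.
Elongation limit: A ≥ PL/(Eδ_allow) = 140000·1690/(104000·0.53) = 4292 mm² ⇒ d ≥ 73.93 mm.
The elongation limit governs.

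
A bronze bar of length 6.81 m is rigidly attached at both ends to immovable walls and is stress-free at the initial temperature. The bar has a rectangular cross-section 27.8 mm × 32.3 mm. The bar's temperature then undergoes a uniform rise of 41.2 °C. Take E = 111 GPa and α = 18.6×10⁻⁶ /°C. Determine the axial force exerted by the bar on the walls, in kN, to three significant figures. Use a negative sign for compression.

-76.4 kN

Free thermal expansion αLΔT = 18.6e-6 · 6810 · 41.2 = 5.219 mm.
The walls impose strain ε = −(5.219)/6810 = -7.6632e-04; σ = Eε = 111000 · -7.6632e-04 = -85.06 MPa.
Wall reaction R = σ·A = -85.06·897.9 = -76380 N = -76.38 kN.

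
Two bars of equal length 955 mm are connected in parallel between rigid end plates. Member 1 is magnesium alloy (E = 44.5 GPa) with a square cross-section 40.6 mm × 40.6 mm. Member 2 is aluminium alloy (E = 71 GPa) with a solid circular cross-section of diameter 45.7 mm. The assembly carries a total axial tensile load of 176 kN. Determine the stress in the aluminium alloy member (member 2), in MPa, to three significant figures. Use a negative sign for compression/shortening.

65.8 MPa

A_1 = 1648 mm².
A_2 = 1640 mm².
Equal strain + equilibrium ⇒ each member carries load in proportion to AE: A₁E₁ = 73350000 N, A₂E₂ = 116500000 N, ΣAE = 189800000 N.
σ₂ = P·E₂/ΣAE = 176000·71000/189800000 = 65.83 MPa.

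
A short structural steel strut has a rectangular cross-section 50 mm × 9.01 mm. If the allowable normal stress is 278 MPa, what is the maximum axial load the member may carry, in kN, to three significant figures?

125 kN

A = 450.5 mm².
P_max = σ_allow · A = 278 · 450.5 = 125200 N = 125.2 kN.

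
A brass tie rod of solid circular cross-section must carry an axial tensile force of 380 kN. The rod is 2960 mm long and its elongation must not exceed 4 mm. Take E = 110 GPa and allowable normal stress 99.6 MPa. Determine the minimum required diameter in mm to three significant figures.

Required area A ≥ P/σ_allow = 380000/99.6 = 3815 mm².
For a solid circular section, d ≥ √(4A/π) = 69.7 mm.
Elongation limit: A ≥ PL/(Eδ_allow) = 380000·2960/(110000·4) = 2556 mm² ⇒ d ≥ 57.05 mm.
The stress limit governs.

69.7 mm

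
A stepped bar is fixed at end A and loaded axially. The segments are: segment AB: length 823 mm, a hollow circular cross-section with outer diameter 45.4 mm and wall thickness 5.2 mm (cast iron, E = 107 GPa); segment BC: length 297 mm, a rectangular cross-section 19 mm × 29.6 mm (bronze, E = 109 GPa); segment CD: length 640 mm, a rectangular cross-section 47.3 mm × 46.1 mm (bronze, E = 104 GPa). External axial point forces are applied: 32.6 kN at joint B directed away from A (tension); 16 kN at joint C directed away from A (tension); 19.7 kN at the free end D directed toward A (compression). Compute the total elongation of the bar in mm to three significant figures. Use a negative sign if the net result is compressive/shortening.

Internal axial forces (sectioning from the free end, tension +): N_CD = -19.7 kN, N_BC = -3.7 kN, N_AB = 28.9 kN.
A_AB = 656.7 mm².
A_BC = 562.4 mm².
A_CD = 2181 mm².
δ_AB = 28900·823/(656.7·107000) = 0.3385 mm
δ_BC = -3700·297/(562.4·109000) = -0.01793 mm
δ_CD = -19700·640/(2181·104000) = -0.0556 mm
δ = Σδ_i = 0.265 mm.

0.265 mm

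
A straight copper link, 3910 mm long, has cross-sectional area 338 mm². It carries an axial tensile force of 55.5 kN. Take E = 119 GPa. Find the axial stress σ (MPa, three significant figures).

σ = N/A = 55500/338 = 164.2 MPa.

164 MPa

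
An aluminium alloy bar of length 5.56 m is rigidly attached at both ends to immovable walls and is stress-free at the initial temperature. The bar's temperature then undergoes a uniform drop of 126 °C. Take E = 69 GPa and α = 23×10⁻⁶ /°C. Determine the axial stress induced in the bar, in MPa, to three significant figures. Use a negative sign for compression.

Free thermal expansion αLΔT = 23e-6 · 5560 · -126 = -16.11 mm.
The walls impose strain ε = −(-16.11)/5560 = 2.8980e-03; σ = Eε = 69000 · 2.8980e-03 = 200 MPa.

200 MPa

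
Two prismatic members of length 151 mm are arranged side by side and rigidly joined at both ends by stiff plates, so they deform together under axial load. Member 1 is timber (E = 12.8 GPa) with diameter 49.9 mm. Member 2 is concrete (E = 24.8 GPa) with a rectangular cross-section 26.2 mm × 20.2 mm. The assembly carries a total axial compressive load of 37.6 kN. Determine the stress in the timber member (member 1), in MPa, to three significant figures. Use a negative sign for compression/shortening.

A_1 = 1956 mm².
A_2 = 529.2 mm².
Equal strain + equilibrium ⇒ each member carries load in proportion to AE: A₁E₁ = 25030000 N, A₂E₂ = 13130000 N, ΣAE = 38160000 N.
σ₁ = P·E₁/ΣAE = -37600·12800/38160000 = -12.61 MPa.

-12.6 MPa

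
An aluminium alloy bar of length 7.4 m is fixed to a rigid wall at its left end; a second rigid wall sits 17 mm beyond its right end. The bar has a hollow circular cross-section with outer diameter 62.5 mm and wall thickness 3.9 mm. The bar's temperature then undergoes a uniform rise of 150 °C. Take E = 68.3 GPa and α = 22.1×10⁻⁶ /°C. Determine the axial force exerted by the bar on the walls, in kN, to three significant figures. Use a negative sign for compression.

-49.9 kN

Free thermal expansion αLΔT = 22.1e-6 · 7400 · 150 = 24.53 mm.
The walls engage after the gap closes; constrained expansion = 24.53 − 17 = 7.531 mm.
The walls impose strain ε = −(7.531)/7400 = -1.0177e-03; σ = Eε = 68300 · -1.0177e-03 = -69.51 MPa.
Wall reaction R = σ·A = -69.51·718 = -49910 N = -49.91 kN.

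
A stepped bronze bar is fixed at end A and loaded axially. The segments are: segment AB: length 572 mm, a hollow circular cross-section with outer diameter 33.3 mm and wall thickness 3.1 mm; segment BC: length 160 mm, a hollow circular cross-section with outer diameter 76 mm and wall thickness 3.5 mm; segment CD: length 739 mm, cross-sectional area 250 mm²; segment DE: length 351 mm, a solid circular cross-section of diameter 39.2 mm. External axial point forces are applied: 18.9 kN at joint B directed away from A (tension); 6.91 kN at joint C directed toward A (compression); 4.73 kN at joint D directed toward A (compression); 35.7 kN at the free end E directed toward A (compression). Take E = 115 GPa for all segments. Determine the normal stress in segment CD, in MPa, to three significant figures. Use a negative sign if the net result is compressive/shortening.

-162 MPa

Internal axial forces (sectioning from the free end, tension +): N_DE = -35.7 kN, N_CD = -40.43 kN, N_BC = -47.34 kN, N_AB = -28.44 kN.
σ_CD = N_CD/A_CD = -40430/250 = -161.7 MPa.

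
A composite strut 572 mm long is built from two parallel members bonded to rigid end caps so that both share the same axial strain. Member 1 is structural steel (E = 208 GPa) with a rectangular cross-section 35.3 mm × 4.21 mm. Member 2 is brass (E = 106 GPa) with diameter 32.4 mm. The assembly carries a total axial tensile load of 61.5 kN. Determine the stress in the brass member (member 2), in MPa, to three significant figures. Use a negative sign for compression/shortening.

55.1 MPa

A_1 = 148.6 mm².
A_2 = 824.5 mm².
Equal strain + equilibrium ⇒ each member carries load in proportion to AE: A₁E₁ = 30910000 N, A₂E₂ = 87390000 N, ΣAE = 118300000 N.
σ₂ = P·E₂/ΣAE = 61500·106000/118300000 = 55.1 MPa.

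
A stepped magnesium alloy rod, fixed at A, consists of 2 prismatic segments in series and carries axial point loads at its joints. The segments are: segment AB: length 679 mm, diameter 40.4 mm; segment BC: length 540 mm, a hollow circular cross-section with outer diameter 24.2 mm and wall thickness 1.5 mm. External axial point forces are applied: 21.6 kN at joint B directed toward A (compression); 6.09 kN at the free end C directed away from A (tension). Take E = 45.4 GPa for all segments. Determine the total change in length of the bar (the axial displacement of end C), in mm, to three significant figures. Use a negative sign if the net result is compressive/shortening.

0.496 mm

Internal axial forces (sectioning from the free end, tension +): N_BC = 6.09 kN, N_AB = -15.51 kN.
A_AB = 1282 mm².
A_BC = 107 mm².
δ_AB = -15510·679/(1282·45400) = -0.181 mm
δ_BC = 6090·540/(107·45400) = 0.6772 mm
δ = Σδ_i = 0.4962 mm.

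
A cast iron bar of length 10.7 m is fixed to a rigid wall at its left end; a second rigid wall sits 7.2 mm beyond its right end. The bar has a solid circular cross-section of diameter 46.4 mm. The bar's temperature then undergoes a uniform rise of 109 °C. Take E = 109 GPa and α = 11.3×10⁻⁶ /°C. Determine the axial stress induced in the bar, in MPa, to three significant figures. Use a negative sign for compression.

Free thermal expansion αLΔT = 11.3e-6 · 10700 · 109 = 13.18 mm.
The walls engage after the gap closes; constrained expansion = 13.18 − 7.2 = 5.979 mm.
The walls impose strain ε = −(5.979)/10700 = -5.5880e-04; σ = Eε = 109000 · -5.5880e-04 = -60.91 MPa.

-60.9 MPa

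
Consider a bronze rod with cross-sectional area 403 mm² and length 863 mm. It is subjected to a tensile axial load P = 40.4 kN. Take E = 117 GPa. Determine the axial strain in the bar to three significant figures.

8.57e-04

σ = N/A = 100.2 MPa; ε = σ/E = 100.2/117000 = 8.568e-04.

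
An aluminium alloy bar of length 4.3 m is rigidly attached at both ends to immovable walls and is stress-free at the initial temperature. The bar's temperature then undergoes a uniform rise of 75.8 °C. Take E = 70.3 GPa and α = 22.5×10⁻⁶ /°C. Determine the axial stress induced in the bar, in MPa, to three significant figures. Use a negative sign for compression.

Free thermal expansion αLΔT = 22.5e-6 · 4300 · 75.8 = 7.334 mm.
The walls impose strain ε = −(7.334)/4300 = -1.7055e-03; σ = Eε = 70300 · -1.7055e-03 = -119.9 MPa.

-120 MPa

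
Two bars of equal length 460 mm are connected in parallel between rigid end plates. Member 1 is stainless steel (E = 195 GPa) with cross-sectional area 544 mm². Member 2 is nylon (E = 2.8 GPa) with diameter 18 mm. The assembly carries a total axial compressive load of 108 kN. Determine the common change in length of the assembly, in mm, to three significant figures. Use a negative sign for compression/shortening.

A_2 = 254.5 mm².
Equal strain + equilibrium ⇒ each member carries load in proportion to AE: A₁E₁ = 106100000 N, A₂E₂ = 712500 N, ΣAE = 106800000 N.
δ = PL/ΣAE = -108000·460/106800000 = -0.4652 mm.

-0.465 mm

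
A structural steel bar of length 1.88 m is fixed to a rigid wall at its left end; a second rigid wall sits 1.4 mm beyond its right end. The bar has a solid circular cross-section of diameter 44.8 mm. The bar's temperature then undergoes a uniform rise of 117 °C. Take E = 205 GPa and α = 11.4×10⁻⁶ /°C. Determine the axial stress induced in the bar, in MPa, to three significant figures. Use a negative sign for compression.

-121 MPa

Free thermal expansion αLΔT = 11.4e-6 · 1880 · 117 = 2.508 mm.
The walls engage after the gap closes; constrained expansion = 2.508 − 1.4 = 1.108 mm.
The walls impose strain ε = −(1.108)/1880 = -5.8912e-04; σ = Eε = 205000 · -5.8912e-04 = -120.8 MPa.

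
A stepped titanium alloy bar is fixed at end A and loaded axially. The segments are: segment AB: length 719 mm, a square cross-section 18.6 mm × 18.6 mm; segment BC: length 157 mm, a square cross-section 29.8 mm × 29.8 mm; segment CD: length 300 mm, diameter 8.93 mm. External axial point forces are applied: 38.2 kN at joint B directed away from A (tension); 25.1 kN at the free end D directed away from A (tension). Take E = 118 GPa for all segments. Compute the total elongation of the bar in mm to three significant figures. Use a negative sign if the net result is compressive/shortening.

2.17 mm

Internal axial forces (sectioning from the free end, tension +): N_CD = 25.1 kN, N_BC = 25.1 kN, N_AB = 63.3 kN.
A_AB = 346 mm².
A_BC = 888 mm².
A_CD = 62.63 mm².
δ_AB = 63300·719/(346·118000) = 1.115 mm
δ_BC = 25100·157/(888·118000) = 0.03761 mm
δ_CD = 25100·300/(62.63·118000) = 1.019 mm
δ = Σδ_i = 2.171 mm.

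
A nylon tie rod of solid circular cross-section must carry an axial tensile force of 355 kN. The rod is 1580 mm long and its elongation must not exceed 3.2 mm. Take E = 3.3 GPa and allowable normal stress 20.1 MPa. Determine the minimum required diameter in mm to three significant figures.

260 mm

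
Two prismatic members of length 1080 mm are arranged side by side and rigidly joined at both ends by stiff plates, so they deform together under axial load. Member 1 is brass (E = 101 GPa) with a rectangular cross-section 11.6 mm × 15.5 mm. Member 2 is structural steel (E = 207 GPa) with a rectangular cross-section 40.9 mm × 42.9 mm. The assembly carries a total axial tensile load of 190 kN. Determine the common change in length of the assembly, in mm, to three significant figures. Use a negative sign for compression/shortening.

A_1 = 179.8 mm².
A_2 = 1755 mm².
Equal strain + equilibrium ⇒ each member carries load in proportion to AE: A₁E₁ = 18160000 N, A₂E₂ = 363200000 N, ΣAE = 381400000 N.
δ = PL/ΣAE = 190000·1080/381400000 = 0.5381 mm.

0.538 mm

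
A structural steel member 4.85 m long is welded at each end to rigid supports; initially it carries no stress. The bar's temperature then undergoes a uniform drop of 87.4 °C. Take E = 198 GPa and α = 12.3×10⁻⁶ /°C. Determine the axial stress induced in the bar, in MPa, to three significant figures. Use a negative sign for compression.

213 MPa

Free thermal expansion αLΔT = 12.3e-6 · 4850 · -87.4 = -5.214 mm.
The walls impose strain ε = −(-5.214)/4850 = 1.0750e-03; σ = Eε = 198000 · 1.0750e-03 = 212.9 MPa.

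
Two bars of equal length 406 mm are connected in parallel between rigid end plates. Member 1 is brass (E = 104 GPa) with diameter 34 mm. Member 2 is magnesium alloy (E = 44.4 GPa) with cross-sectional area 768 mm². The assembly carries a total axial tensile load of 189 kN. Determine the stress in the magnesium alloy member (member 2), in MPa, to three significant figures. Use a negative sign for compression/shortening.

A_1 = 907.9 mm².
Equal strain + equilibrium ⇒ each member carries load in proportion to AE: A₁E₁ = 94420000 N, A₂E₂ = 34100000 N, ΣAE = 128500000 N.
σ₂ = P·E₂/ΣAE = 189000·44400/128500000 = 65.29 MPa.

65.3 MPa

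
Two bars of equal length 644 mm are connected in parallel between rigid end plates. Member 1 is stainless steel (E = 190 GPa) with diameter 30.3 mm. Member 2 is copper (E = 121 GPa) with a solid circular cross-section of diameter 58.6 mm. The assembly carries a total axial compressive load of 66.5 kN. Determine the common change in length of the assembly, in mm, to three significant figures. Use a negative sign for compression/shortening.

A_1 = 721.1 mm².
A_2 = 2697 mm².
Equal strain + equilibrium ⇒ each member carries load in proportion to AE: A₁E₁ = 137000000 N, A₂E₂ = 326300000 N, ΣAE = 463300000 N.
δ = PL/ΣAE = -66500·644/463300000 = -0.09243 mm.

-0.0924 mm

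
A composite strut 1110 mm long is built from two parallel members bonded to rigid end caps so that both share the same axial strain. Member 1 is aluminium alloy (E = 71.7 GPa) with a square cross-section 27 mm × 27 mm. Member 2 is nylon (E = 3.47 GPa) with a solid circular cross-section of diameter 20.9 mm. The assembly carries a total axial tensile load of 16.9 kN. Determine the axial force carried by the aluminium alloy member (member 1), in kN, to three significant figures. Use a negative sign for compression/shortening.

A_1 = 729 mm².
A_2 = 343.1 mm².
Equal strain + equilibrium ⇒ each member carries load in proportion to AE: A₁E₁ = 52270000 N, A₂E₂ = 1190000 N, ΣAE = 53460000 N.
F₁ = P·A₁E₁/ΣAE = 16900·52270000/53460000 = 16520 N.

16.5 kN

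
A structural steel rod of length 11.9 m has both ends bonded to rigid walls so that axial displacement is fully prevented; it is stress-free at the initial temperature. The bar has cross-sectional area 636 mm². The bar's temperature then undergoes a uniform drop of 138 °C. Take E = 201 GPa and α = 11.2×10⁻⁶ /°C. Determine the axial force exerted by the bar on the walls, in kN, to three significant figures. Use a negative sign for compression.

198 kN

Free thermal expansion αLΔT = 11.2e-6 · 11900 · -138 = -18.39 mm.
The walls impose strain ε = −(-18.39)/11900 = 1.5456e-03; σ = Eε = 201000 · 1.5456e-03 = 310.7 MPa.
Wall reaction R = σ·A = 310.7·636 = 197600 N = 197.6 kN.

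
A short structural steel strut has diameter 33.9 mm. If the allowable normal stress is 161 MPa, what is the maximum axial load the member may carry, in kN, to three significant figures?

145 kN

A = 902.6 mm².
P_max = σ_allow · A = 161 · 902.6 = 145300 N = 145.3 kN.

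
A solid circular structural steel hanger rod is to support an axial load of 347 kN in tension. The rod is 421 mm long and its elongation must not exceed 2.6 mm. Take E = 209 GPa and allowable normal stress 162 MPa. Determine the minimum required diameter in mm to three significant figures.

Required area A ≥ P/σ_allow = 347000/162 = 2142 mm².
For a solid circular section, d ≥ √(4A/π) = 52.22 mm.
Elongation limit: A ≥ PL/(Eδ_allow) = 347000·421/(209000·2.6) = 268.8 mm² ⇒ d ≥ 18.5 mm.
The stress limit governs.

52.2 mm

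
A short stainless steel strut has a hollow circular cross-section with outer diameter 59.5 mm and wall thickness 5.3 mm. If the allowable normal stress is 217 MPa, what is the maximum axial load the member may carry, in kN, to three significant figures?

A = 902.5 mm².
P_max = σ_allow · A = 217 · 902.5 = 195800 N = 195.8 kN.

196 kN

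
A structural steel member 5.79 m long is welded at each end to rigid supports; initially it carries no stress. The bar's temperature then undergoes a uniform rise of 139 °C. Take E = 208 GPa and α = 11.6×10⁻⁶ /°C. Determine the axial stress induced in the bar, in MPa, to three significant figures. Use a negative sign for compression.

-335 MPa

Free thermal expansion αLΔT = 11.6e-6 · 5790 · 139 = 9.336 mm.
The walls impose strain ε = −(9.336)/5790 = -1.6124e-03; σ = Eε = 208000 · -1.6124e-03 = -335.4 MPa.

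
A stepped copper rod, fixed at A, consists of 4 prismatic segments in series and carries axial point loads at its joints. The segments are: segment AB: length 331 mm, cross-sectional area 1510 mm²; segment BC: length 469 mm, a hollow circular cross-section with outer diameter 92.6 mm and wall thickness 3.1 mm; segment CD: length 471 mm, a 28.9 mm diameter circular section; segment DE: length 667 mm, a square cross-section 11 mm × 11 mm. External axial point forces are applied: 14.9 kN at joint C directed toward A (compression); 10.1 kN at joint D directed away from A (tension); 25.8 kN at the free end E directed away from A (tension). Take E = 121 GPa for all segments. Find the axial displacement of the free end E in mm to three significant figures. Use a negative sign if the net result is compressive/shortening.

1.52 mm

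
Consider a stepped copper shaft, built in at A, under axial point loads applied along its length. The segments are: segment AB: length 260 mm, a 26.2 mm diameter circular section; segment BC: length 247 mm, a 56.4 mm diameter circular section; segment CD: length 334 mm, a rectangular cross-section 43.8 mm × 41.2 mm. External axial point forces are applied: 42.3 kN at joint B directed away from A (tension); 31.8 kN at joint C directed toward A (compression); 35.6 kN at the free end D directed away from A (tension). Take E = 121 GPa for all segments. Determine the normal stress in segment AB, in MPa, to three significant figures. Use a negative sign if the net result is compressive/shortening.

85.5 MPa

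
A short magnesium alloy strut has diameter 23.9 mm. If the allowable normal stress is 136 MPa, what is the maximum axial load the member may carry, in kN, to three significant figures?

61.0 kN

A = 448.6 mm².
P_max = σ_allow · A = 136 · 448.6 = 61010 N = 61.01 kN.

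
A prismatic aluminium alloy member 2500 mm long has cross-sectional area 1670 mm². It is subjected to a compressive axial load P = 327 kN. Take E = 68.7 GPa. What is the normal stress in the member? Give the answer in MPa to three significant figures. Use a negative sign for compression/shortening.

σ = N/A = -327000/1670 = -195.8 MPa.

-196 MPa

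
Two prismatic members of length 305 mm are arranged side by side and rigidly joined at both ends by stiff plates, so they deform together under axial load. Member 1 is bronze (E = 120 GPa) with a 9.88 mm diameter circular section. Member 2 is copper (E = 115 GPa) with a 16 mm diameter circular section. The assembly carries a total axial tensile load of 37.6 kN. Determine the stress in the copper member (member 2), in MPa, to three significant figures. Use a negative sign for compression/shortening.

134 MPa

A_1 = 76.67 mm².
A_2 = 201.1 mm².
Equal strain + equilibrium ⇒ each member carries load in proportion to AE: A₁E₁ = 9200000 N, A₂E₂ = 23120000 N, ΣAE = 32320000 N.
σ₂ = P·E₂/ΣAE = 37600·115000/32320000 = 133.8 MPa.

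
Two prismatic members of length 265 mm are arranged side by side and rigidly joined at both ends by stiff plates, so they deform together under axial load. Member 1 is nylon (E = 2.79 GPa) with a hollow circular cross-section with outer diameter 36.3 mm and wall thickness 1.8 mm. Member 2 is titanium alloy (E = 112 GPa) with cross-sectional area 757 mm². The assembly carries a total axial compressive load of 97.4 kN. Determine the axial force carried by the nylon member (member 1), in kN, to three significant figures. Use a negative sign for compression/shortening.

A_1 = 195.1 mm².
Equal strain + equilibrium ⇒ each member carries load in proportion to AE: A₁E₁ = 544300 N, A₂E₂ = 84780000 N, ΣAE = 85330000 N.
F₁ = P·A₁E₁/ΣAE = -97400·544300/85330000 = -621.3 N.

-0.621 kN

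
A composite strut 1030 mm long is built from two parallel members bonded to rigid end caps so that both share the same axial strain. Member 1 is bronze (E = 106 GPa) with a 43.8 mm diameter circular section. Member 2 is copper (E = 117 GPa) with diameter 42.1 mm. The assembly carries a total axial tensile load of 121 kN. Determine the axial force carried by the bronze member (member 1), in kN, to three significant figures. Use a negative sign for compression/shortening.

59.9 kN

A_1 = 1507 mm².
A_2 = 1392 mm².
Equal strain + equilibrium ⇒ each member carries load in proportion to AE: A₁E₁ = 159700000 N, A₂E₂ = 162900000 N, ΣAE = 322600000 N.
F₁ = P·A₁E₁/ΣAE = 121000·159700000/322600000 = 59910 N.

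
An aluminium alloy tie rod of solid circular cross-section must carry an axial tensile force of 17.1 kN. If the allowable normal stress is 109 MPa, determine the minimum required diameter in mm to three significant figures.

Required area A ≥ P/σ_allow = 17100/109 = 156.9 mm².
For a solid circular section, d ≥ √(4A/π) = 14.13 mm.

14.1 mm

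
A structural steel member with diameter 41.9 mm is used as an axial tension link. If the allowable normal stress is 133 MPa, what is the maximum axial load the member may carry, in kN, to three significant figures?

183 kN

A = 1379 mm².
P_max = σ_allow · A = 133 · 1379 = 183400 N = 183.4 kN.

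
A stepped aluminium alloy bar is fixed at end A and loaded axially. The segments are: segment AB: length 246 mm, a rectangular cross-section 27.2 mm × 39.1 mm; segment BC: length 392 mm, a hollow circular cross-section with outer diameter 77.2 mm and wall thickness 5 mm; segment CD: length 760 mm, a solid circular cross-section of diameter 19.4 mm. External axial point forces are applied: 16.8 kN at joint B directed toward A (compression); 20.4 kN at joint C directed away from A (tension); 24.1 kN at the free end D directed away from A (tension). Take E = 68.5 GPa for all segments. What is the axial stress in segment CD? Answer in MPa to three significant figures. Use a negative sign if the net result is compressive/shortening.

81.5 MPa

Internal axial forces (sectioning from the free end, tension +): N_CD = 24.1 kN, N_BC = 44.5 kN, N_AB = 27.7 kN.
A_CD = 295.6 mm².
σ_CD = N_CD/A_CD = 24100/295.6 = 81.53 MPa.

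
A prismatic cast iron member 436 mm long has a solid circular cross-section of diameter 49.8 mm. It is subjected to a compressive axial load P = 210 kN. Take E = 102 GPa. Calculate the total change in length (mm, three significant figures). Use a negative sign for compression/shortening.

A = 1948 mm².
δ_mech = NL/(AE) = -210000·436/(1948·102000) = -0.4608 mm.

-0.461 mm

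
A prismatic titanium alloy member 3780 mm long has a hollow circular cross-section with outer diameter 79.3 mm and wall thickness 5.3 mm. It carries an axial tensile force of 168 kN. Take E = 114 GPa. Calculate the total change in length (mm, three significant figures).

4.52 mm

A = 1232 mm².
δ_mech = NL/(AE) = 168000·3780/(1232·114000) = 4.521 mm.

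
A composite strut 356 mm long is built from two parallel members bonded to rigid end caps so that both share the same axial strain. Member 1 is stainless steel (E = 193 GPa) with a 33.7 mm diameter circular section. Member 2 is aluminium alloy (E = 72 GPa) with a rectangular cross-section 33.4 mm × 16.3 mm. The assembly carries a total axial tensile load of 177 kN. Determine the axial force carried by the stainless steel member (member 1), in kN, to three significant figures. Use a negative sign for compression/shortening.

A_1 = 892 mm².
A_2 = 544.4 mm².
Equal strain + equilibrium ⇒ each member carries load in proportion to AE: A₁E₁ = 172100000 N, A₂E₂ = 39200000 N, ΣAE = 211300000 N.
F₁ = P·A₁E₁/ΣAE = 177000·172100000/211300000 = 144200 N.

144 kN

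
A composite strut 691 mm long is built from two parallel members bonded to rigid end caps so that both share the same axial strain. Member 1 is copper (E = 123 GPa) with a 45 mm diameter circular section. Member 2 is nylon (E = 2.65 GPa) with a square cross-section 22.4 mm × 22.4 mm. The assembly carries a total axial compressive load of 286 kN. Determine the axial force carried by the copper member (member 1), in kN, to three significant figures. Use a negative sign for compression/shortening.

A_1 = 1590 mm².
A_2 = 501.8 mm².
Equal strain + equilibrium ⇒ each member carries load in proportion to AE: A₁E₁ = 195600000 N, A₂E₂ = 1330000 N, ΣAE = 197000000 N.
F₁ = P·A₁E₁/ΣAE = -286000·195600000/197000000 = -284100 N.

-284 kN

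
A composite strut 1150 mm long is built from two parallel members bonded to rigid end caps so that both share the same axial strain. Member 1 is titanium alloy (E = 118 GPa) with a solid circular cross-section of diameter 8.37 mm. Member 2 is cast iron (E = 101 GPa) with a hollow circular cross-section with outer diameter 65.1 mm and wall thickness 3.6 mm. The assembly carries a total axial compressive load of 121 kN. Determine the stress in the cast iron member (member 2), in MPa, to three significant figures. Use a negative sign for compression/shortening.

A_1 = 55.02 mm².
A_2 = 695.5 mm².
Equal strain + equilibrium ⇒ each member carries load in proportion to AE: A₁E₁ = 6493000 N, A₂E₂ = 70250000 N, ΣAE = 76740000 N.
σ₂ = P·E₂/ΣAE = -121000·101000/76740000 = -159.2 MPa.

-159 MPa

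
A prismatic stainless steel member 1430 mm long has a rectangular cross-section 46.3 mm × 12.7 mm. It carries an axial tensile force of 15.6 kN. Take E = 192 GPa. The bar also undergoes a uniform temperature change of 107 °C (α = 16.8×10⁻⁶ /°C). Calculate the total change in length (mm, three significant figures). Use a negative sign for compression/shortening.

A = 588 mm².
δ_mech = NL/(AE) = 15600·1430/(588·192000) = 0.1976 mm.
δ_thermal = αLΔT = 16.8e-6·1430·107 = 2.571 mm.
δ = δ_mech + δ_thermal = 2.768 mm.

2.77 mm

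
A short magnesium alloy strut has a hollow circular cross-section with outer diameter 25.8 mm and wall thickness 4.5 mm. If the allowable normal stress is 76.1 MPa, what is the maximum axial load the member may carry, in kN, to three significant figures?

A = 301.1 mm².
P_max = σ_allow · A = 76.1 · 301.1 = 22920 N = 22.92 kN.

22.9 kN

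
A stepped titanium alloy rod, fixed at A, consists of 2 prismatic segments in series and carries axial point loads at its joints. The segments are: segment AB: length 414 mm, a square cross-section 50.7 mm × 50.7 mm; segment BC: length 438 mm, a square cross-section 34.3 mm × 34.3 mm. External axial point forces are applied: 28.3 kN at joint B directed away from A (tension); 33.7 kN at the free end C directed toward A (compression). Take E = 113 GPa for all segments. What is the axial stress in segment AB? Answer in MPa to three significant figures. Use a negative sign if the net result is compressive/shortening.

Internal axial forces (sectioning from the free end, tension +): N_BC = -33.7 kN, N_AB = -5.4 kN.
A_AB = 2570 mm².
σ_AB = N_AB/A_AB = -5400/2570 = -2.101 MPa.

-2.10 MPa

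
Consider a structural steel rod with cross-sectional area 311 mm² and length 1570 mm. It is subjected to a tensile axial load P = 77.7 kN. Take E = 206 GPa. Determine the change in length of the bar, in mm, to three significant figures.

1.90 mm

δ_mech = NL/(AE) = 77700·1570/(311·206000) = 1.904 mm.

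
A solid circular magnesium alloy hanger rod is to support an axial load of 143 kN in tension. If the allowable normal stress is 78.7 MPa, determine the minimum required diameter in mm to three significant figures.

48.1 mm

Required area A ≥ P/σ_allow = 143000/78.7 = 1817 mm².
For a solid circular section, d ≥ √(4A/π) = 48.1 mm.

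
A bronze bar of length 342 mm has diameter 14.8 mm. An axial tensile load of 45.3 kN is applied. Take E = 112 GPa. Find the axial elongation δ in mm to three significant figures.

0.804 mm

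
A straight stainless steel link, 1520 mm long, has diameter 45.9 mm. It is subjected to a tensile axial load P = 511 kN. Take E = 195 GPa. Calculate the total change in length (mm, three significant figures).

2.41 mm

A = 1655 mm².
δ_mech = NL/(AE) = 511000·1520/(1655·195000) = 2.407 mm.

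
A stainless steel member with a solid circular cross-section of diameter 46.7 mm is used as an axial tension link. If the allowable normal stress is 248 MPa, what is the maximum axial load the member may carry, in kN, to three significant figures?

425 kN

A = 1713 mm².
P_max = σ_allow · A = 248 · 1713 = 424800 N = 424.8 kN.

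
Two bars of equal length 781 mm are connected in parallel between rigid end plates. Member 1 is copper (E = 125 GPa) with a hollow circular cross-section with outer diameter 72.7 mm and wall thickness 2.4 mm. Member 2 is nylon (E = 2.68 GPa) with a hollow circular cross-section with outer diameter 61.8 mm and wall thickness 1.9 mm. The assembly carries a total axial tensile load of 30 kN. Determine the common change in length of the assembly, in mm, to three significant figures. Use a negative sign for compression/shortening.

A_1 = 530 mm².
A_2 = 357.5 mm².
Equal strain + equilibrium ⇒ each member carries load in proportion to AE: A₁E₁ = 66260000 N, A₂E₂ = 958200 N, ΣAE = 67210000 N.
δ = PL/ΣAE = 30000·781/67210000 = 0.3486 mm.

0.349 mm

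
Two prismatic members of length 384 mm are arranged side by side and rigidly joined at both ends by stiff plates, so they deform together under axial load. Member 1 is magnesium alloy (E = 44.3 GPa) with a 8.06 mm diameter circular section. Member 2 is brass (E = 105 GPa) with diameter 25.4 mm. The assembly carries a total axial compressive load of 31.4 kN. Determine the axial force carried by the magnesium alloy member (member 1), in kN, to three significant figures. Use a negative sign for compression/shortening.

-1.28 kN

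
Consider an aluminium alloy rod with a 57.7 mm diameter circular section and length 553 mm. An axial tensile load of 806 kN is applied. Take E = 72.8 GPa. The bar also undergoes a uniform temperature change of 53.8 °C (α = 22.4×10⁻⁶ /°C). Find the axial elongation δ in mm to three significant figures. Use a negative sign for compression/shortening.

A = 2615 mm².
δ_mech = NL/(AE) = 806000·553/(2615·72800) = 2.341 mm.
δ_thermal = αLΔT = 22.4e-6·553·53.8 = 0.6664 mm.
δ = δ_mech + δ_thermal = 3.008 mm.

3.01 mm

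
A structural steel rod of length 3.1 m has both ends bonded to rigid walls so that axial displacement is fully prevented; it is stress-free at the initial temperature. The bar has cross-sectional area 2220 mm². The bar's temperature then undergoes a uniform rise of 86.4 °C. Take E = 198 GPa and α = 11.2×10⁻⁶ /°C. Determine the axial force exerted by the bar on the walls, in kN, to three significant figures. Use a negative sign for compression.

-425 kN

Free thermal expansion αLΔT = 11.2e-6 · 3100 · 86.4 = 3 mm.
The walls impose strain ε = −(3)/3100 = -9.6768e-04; σ = Eε = 198000 · -9.6768e-04 = -191.6 MPa.
Wall reaction R = σ·A = -191.6·2220 = -425400 N = -425.4 kN.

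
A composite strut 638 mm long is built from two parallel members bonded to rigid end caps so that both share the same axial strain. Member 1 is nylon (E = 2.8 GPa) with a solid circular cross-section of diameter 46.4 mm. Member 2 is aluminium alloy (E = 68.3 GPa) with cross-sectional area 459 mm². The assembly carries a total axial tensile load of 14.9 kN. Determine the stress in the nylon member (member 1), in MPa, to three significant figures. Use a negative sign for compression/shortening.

A_1 = 1691 mm².
Equal strain + equilibrium ⇒ each member carries load in proportion to AE: A₁E₁ = 4735000 N, A₂E₂ = 31350000 N, ΣAE = 36080000 N.
σ₁ = P·E₁/ΣAE = 14900·2800/36080000 = 1.156 MPa.

1.16 MPa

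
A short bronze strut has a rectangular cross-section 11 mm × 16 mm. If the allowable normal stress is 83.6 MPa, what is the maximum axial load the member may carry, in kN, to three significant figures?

A = 176 mm².
P_max = σ_allow · A = 83.6 · 176 = 14710 N = 14.71 kN.

14.7 kN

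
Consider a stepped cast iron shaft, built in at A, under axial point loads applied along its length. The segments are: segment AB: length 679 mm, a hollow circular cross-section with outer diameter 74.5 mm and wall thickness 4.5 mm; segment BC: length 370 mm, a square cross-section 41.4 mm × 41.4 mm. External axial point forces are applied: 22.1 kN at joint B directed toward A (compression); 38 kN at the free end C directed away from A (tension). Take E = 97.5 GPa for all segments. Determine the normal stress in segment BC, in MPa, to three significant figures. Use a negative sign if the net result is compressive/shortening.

22.2 MPa

Internal axial forces (sectioning from the free end, tension +): N_BC = 38 kN, N_AB = 15.9 kN.
A_BC = 1714 mm².
σ_BC = N_BC/A_BC = 38000/1714 = 22.17 MPa.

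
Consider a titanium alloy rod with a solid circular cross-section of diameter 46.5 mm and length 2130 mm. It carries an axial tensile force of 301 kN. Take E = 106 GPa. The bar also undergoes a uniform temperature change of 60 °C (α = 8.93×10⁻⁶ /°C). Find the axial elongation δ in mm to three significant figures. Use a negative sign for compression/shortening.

A = 1698 mm².
δ_mech = NL/(AE) = 301000·2130/(1698·106000) = 3.562 mm.
δ_thermal = αLΔT = 8.93e-6·2130·60 = 1.141 mm.
δ = δ_mech + δ_thermal = 4.703 mm.

4.70 mm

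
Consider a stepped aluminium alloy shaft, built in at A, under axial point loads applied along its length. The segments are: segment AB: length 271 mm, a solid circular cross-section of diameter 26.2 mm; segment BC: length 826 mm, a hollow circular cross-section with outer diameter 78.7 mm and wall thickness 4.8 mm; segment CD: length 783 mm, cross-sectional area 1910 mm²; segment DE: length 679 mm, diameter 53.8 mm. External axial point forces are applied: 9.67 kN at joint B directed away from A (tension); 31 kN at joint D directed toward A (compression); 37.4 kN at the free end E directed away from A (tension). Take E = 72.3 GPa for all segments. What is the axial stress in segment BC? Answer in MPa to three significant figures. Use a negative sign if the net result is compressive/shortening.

Internal axial forces (sectioning from the free end, tension +): N_DE = 37.4 kN, N_CD = 6.4 kN, N_BC = 6.4 kN, N_AB = 16.07 kN.
A_BC = 1114 mm².
σ_BC = N_BC/A_BC = 6400/1114 = 5.743 MPa.

5.74 MPa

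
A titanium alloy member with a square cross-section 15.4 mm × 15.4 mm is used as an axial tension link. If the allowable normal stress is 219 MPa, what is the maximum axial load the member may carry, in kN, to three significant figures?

51.9 kN

A = 237.2 mm².
P_max = σ_allow · A = 219 · 237.2 = 51940 N = 51.94 kN.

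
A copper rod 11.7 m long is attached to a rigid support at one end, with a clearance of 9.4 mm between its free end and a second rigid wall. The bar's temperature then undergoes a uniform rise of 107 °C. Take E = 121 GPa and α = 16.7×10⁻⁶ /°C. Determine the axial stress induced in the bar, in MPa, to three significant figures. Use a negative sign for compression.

-119 MPa

Free thermal expansion αLΔT = 16.7e-6 · 11700 · 107 = 20.91 mm.
The walls engage after the gap closes; constrained expansion = 20.91 − 9.4 = 11.51 mm.
The walls impose strain ε = −(11.51)/11700 = -9.8348e-04; σ = Eε = 121000 · -9.8348e-04 = -119 MPa.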